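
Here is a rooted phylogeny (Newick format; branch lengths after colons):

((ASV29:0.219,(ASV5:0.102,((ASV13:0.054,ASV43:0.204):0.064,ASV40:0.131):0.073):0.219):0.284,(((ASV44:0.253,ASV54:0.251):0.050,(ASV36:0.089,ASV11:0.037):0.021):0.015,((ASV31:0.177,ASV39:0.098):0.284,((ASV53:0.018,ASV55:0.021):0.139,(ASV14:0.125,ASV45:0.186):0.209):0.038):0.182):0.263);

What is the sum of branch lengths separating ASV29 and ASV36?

0.891

The path runs ASV29 → … → MRCA → … → ASV36; the MRCA is the root of the tree.
Branch lengths along that path: 0.219 + 0.284 + 0.263 + 0.015 + 0.021 + 0.089 = 0.891.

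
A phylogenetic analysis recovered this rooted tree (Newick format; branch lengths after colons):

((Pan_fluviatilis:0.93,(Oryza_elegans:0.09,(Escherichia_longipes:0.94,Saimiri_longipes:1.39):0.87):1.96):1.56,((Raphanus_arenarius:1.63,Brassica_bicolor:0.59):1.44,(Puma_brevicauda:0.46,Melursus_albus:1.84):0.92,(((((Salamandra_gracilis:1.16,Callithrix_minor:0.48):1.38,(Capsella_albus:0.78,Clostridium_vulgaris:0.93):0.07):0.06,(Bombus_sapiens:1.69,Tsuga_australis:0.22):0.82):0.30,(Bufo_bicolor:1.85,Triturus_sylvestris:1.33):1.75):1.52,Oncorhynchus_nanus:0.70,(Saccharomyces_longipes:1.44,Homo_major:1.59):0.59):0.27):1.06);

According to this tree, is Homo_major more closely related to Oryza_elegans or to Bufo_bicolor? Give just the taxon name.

The MRCA of Homo_major and Bufo_bicolor subtends (((((Salamandra_gracilis,Callithrix_minor),(Capsella_albus,Clostridium_vulgaris)),(Bombus_sapiens,Tsuga_australis)),(Bufo_bicolor,Triturus_sylvestris)),Oncorhynchus_nanus,(Saccharomyces_longipes,Homo_major)) (11 taxa).
The MRCA of Homo_major and Oryza_elegans is the root, subtending the entire tree (19 taxa).
The first is nested inside the second, so Homo_major shares a more recent common ancestor with Bufo_bicolor.

Bufo_bicolor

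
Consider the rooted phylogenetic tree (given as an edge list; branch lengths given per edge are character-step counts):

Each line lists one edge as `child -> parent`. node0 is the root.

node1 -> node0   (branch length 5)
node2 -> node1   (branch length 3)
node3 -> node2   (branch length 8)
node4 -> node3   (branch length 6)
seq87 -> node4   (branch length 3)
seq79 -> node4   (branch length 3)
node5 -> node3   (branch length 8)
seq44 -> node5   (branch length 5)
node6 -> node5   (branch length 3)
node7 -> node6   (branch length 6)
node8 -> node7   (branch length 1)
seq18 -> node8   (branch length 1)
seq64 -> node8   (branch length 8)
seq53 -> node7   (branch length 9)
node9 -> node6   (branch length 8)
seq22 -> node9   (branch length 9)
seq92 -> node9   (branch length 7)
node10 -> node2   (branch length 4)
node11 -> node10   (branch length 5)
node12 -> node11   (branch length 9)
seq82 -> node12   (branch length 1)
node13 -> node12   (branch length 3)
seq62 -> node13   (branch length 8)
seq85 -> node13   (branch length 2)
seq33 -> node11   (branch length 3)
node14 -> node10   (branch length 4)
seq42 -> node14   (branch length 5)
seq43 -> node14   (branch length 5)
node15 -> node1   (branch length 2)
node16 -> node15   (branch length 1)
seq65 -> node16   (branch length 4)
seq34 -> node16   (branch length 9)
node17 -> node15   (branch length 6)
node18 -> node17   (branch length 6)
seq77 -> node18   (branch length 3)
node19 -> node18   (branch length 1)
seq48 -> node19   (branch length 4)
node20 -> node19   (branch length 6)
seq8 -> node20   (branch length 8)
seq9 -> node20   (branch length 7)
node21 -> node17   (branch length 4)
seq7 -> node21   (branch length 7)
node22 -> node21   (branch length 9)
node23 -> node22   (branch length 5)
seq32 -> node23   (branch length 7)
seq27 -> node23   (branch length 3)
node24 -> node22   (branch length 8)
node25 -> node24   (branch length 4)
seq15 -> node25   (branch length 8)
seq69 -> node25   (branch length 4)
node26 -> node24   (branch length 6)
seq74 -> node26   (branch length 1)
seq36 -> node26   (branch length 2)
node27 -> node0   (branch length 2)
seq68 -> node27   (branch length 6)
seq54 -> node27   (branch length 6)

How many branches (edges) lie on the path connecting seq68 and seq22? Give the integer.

The MRCA of seq68 and seq22 is the root of the tree.
From seq68 up to that node: 2 branches. From seq22 up to the same node: 7 branches. Total: 2 + 7 = 9.

9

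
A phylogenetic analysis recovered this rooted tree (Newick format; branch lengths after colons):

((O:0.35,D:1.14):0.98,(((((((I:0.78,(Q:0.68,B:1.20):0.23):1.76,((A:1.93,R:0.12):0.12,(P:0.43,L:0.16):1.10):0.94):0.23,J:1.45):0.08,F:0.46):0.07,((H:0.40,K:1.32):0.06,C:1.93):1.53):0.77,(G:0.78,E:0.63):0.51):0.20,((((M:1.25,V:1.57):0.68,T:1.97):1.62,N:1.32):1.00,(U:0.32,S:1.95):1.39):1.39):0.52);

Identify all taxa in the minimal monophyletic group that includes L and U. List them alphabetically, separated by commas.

Tracing L: it sits inside (P,L).
Tracing U: it sits inside (U,S).
The smallest clade enclosing both is (((((((I,(Q,B)),((A,R),(P,L))),J),F),((H,K),C)),(G,E)),((((M,V),T),N),(U,S))); the answer is its 20 terminal taxa in alphabetical order.

A, B, C, E, F, G, H, I, J, K, L, M, N, P, Q, R, S, T, U, V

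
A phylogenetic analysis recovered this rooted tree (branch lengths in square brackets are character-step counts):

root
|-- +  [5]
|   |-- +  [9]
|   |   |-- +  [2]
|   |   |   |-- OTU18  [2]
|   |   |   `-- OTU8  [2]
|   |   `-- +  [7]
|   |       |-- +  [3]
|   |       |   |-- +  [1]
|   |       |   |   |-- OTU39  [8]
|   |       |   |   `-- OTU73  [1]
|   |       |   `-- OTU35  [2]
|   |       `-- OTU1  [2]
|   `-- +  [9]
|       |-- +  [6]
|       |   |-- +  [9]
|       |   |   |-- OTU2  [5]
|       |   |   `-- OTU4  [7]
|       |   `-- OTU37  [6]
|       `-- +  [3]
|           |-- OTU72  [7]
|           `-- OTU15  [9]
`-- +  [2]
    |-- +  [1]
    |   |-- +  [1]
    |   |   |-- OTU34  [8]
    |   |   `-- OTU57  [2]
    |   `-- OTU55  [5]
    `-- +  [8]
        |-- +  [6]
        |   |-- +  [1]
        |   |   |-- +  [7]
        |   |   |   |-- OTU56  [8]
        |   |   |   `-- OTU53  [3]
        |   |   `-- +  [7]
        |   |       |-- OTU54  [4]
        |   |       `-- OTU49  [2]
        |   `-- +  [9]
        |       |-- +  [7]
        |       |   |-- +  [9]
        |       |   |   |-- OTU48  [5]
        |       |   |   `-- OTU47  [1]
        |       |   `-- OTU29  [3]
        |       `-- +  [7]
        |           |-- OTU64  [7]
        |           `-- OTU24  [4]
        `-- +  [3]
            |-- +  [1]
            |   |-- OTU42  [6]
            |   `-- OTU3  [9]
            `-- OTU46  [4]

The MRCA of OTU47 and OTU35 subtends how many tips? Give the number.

26

The MRCA of OTU47 and OTU35 is the root, so the clade is the entire tree.
That clade contains 26 terminal taxa: OTU1, OTU15, OTU18, OTU2, OTU24, OTU29, OTU3, OTU34, OTU35, OTU37, OTU39, OTU4, OTU42, OTU46, OTU47, OTU48, OTU49, OTU53, OTU54, OTU55, OTU56, OTU57, OTU64, OTU72, OTU73, OTU8.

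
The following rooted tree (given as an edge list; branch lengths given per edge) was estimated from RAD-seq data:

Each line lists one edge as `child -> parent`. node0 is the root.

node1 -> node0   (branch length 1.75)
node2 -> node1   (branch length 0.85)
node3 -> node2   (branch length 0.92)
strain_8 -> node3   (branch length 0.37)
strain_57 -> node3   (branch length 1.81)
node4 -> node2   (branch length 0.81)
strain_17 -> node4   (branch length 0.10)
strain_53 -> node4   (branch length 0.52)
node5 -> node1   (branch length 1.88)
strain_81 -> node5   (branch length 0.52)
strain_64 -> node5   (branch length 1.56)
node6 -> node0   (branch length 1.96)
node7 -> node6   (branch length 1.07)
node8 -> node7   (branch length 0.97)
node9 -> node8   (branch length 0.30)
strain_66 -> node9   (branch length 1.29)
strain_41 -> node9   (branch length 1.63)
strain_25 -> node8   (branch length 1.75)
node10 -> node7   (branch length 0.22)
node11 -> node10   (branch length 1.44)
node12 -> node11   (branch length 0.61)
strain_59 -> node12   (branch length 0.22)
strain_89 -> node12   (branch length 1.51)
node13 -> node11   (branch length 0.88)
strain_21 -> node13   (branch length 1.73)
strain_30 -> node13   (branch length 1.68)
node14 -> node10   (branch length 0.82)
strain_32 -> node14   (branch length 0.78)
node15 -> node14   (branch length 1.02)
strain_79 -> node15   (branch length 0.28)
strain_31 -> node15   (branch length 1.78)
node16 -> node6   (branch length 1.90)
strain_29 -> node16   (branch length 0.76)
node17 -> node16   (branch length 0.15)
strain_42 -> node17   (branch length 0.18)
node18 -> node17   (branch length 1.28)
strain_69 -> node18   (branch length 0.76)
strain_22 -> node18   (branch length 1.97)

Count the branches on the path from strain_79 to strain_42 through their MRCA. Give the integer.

The MRCA of strain_79 and strain_42 is the node subtending ((((strain_66,strain_41),strain_25),(((strain_59,strain_89),(strain_21,strain_30)),(strain_32,(strain_79,strain_31)))),(strain_29,(strain_42,(strain_69,strain_22)))).
From strain_79 up to that node: 5 branches. From strain_42 up to the same node: 3 branches. Total: 5 + 3 = 8.

8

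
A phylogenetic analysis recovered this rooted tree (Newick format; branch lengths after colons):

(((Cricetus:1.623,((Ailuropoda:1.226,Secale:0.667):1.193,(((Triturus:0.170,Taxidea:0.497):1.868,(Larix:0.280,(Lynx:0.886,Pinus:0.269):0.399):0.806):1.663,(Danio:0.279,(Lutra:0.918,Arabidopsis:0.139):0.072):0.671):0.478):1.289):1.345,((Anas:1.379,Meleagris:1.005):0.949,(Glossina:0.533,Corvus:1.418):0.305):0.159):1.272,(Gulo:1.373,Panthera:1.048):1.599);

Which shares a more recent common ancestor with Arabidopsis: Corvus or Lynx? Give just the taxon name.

The MRCA of Arabidopsis and Lynx subtends (((Triturus,Taxidea),(Larix,(Lynx,Pinus))),(Danio,(Lutra,Arabidopsis))) (8 taxa).
The MRCA of Arabidopsis and Corvus subtends ((Cricetus,((Ailuropoda,Secale),(((Triturus,Taxidea),(Larix,(Lynx,Pinus))),(Danio,(Lutra,Arabidopsis))))),((Anas,Meleagris),(Glossina,Corvus))) (15 taxa).
The first is nested inside the second, so Arabidopsis shares a more recent common ancestor with Lynx.

Lynx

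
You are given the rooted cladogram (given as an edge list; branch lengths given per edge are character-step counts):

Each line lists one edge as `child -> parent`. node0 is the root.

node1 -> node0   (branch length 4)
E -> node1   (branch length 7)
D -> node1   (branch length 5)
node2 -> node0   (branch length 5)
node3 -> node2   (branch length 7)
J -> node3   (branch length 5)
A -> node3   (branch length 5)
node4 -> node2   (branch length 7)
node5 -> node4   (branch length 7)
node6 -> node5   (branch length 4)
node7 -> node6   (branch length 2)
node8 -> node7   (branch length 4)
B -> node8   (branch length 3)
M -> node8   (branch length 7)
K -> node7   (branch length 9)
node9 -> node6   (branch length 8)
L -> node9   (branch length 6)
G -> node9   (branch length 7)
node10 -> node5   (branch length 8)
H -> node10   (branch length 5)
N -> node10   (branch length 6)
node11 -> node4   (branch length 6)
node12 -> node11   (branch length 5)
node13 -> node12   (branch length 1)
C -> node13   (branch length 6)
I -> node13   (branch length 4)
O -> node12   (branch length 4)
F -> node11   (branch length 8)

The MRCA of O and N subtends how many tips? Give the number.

11

The MRCA of O and N is the node subtending (((((B,M),K),(L,G)),(H,N)),(((C,I),O),F)).
That clade contains 11 terminal taxa: B, C, F, G, H, I, K, L, M, N, O.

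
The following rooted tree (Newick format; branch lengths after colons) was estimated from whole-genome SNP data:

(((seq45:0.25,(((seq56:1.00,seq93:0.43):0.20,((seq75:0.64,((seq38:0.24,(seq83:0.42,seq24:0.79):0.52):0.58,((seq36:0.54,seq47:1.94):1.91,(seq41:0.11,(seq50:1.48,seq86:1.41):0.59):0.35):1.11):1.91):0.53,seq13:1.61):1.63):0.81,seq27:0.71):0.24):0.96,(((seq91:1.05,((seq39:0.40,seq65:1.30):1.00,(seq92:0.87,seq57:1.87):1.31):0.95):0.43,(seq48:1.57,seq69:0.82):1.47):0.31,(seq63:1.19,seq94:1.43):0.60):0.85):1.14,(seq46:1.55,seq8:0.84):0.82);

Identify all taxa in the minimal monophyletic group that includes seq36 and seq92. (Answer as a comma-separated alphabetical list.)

seq13, seq24, seq27, seq36, seq38, seq39, seq41, seq45, seq47, seq48, seq50, seq56, seq57, seq63, seq65, seq69, seq75, seq83, seq86, seq91, seq92, seq93, seq94

Tracing seq36: it sits inside (seq36,seq47).
Tracing seq92: it sits inside (seq92,seq57).
The smallest clade enclosing both is ((seq45,(((seq56,seq93),((seq75,((seq38,(seq83,seq24)),((seq36,seq47),(seq41,(seq50,seq86))))),seq13)),seq27)),(((seq91,((seq39,seq65),(seq92,seq57))),(seq48,seq69)),(seq63,seq94))); the answer is its 23 terminal taxa in alphabetical order.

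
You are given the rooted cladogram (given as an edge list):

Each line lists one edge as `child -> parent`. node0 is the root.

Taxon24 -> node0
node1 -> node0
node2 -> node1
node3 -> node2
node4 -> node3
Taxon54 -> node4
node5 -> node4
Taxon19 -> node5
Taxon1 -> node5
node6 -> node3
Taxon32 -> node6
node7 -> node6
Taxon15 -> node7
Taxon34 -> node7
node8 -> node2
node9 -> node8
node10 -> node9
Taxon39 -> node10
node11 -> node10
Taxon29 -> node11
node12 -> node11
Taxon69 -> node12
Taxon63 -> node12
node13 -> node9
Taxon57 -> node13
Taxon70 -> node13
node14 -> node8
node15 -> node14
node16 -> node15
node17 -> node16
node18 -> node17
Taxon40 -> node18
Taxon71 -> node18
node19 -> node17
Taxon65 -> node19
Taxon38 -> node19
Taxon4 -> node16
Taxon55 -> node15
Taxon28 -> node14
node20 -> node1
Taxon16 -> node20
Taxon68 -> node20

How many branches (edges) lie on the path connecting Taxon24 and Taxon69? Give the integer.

The MRCA of Taxon24 and Taxon69 is the root of the tree.
From Taxon24 up to that node: 1 branch. From Taxon69 up to the same node: 8 branches. Total: 1 + 8 = 9.

9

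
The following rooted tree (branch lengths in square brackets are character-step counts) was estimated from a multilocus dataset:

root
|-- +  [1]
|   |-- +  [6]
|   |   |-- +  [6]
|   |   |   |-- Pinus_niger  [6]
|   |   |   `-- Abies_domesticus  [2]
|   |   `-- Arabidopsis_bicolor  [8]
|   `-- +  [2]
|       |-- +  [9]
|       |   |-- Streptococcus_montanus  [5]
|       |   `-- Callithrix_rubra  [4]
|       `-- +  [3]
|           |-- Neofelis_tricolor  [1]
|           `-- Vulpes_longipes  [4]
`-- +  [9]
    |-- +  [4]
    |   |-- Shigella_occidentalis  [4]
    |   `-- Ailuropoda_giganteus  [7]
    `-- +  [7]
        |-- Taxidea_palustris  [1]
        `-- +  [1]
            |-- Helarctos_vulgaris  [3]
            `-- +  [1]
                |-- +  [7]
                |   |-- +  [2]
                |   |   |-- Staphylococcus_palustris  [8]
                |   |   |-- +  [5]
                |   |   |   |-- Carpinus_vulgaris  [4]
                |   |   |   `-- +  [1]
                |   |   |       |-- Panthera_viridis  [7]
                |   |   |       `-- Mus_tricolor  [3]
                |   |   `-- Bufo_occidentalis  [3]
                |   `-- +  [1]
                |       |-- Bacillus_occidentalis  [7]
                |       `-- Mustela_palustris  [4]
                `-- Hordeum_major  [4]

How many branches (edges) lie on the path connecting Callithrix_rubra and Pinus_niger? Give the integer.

The MRCA of Callithrix_rubra and Pinus_niger is the node subtending (((Pinus_niger,Abies_domesticus),Arabidopsis_bicolor),((Streptococcus_montanus,Callithrix_rubra),(Neofelis_tricolor,Vulpes_longipes))).
From Callithrix_rubra up to that node: 3 branches. From Pinus_niger up to the same node: 3 branches. Total: 3 + 3 = 6.

6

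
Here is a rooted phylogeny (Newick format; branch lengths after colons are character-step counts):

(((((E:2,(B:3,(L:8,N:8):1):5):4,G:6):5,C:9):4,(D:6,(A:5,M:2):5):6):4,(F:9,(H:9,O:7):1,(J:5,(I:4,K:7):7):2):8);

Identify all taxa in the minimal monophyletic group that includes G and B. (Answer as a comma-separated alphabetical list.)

B, E, G, L, N

Tracing G: it sits inside ((E,(B,(L,N))),G).
Tracing B: it sits inside (B,(L,N)).
The smallest clade enclosing both is ((E,(B,(L,N))),G); the answer is its 5 terminal taxa in alphabetical order.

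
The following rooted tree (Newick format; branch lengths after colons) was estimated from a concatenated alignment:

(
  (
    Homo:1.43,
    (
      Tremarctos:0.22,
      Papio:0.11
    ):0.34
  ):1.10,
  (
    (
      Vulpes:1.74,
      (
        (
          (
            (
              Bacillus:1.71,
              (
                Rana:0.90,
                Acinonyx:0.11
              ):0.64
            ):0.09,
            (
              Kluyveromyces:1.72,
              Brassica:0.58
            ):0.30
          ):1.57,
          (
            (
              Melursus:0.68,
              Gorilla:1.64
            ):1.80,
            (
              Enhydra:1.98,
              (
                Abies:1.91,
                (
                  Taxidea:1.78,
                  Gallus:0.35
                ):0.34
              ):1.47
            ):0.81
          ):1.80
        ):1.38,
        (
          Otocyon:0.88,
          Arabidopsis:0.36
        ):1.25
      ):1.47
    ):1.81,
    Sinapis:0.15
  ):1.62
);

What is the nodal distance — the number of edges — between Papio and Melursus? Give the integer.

10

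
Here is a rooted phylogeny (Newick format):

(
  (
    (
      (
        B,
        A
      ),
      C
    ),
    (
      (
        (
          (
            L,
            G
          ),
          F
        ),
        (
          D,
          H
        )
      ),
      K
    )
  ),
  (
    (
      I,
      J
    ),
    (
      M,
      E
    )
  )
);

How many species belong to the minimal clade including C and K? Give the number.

9

The MRCA of C and K is the node subtending (((B,A),C),((((L,G),F),(D,H)),K)).
That clade contains 9 terminal taxa: A, B, C, D, F, G, H, K, L.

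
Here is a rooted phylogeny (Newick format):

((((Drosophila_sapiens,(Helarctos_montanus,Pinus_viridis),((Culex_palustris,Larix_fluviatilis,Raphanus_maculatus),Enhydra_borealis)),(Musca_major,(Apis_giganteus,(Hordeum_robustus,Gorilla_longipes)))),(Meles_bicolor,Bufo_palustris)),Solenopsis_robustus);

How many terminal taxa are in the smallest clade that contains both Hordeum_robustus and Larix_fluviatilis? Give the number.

The MRCA of Hordeum_robustus and Larix_fluviatilis is the node subtending ((Drosophila_sapiens,(Helarctos_montanus,Pinus_viridis),((Culex_palustris,Larix_fluviatilis,Raphanus_maculatus),Enhydra_borealis)),(Musca_major,(Apis_giganteus,(Hordeum_robustus,Gorilla_longipes)))).
That clade contains 11 terminal taxa: Apis_giganteus, Culex_palustris, Drosophila_sapiens, Enhydra_borealis, Gorilla_longipes, Helarctos_montanus, Hordeum_robustus, Larix_fluviatilis, Musca_major, Pinus_viridis, Raphanus_maculatus.

11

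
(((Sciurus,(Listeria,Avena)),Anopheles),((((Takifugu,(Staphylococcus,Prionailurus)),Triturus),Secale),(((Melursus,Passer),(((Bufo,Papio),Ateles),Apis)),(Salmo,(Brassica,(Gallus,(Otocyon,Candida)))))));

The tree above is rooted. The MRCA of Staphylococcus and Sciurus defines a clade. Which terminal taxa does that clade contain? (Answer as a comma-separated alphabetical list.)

Anopheles, Apis, Ateles, Avena, Brassica, Bufo, Candida, Gallus, Listeria, Melursus, Otocyon, Papio, Passer, Prionailurus, Salmo, Sciurus, Secale, Staphylococcus, Takifugu, Triturus

Tracing Staphylococcus: it sits inside (Staphylococcus,Prionailurus).
Tracing Sciurus: it sits inside (Sciurus,(Listeria,Avena)).
The smallest clade enclosing both is the whole tree (their MRCA is the root), so the answer is all 20 tips in alphabetical order.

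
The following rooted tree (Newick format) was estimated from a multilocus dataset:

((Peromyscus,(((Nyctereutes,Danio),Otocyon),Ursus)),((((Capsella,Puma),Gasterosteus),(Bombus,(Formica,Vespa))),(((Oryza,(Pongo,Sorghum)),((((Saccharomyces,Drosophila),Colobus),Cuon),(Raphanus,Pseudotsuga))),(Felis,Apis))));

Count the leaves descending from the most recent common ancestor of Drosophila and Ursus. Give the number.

22

The MRCA of Drosophila and Ursus is the root, so the clade is the entire tree.
That clade contains 22 terminal taxa: Apis, Bombus, Capsella, Colobus, Cuon, Danio, Drosophila, Felis, Formica, Gasterosteus, Nyctereutes, Oryza, Otocyon, Peromyscus, Pongo, Pseudotsuga, Puma, Raphanus, Saccharomyces, Sorghum, Ursus, Vespa.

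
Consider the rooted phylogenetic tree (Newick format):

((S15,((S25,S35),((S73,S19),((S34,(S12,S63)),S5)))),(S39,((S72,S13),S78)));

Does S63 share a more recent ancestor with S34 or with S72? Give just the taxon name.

The MRCA of S63 and S34 subtends (S34,(S12,S63)) (3 taxa).
The MRCA of S63 and S72 is the root, subtending the entire tree (13 taxa).
The first is nested inside the second, so S63 shares a more recent common ancestor with S34.

S34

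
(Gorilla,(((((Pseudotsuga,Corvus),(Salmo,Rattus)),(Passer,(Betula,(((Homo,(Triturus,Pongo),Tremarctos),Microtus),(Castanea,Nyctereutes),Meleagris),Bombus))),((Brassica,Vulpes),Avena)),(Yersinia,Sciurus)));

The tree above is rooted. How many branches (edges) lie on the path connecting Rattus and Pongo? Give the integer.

10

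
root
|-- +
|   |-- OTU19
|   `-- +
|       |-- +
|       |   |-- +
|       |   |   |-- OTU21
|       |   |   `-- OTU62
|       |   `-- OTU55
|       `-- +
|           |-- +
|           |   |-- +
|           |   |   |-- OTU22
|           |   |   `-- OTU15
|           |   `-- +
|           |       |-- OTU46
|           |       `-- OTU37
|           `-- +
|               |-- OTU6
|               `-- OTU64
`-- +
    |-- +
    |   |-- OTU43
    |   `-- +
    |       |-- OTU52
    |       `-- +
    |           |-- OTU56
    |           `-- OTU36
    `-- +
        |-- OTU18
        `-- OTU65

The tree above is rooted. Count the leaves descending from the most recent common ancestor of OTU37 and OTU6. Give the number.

The MRCA of OTU37 and OTU6 is the node subtending (((OTU22,OTU15),(OTU46,OTU37)),(OTU6,OTU64)).
That clade contains 6 terminal taxa: OTU15, OTU22, OTU37, OTU46, OTU6, OTU64.

6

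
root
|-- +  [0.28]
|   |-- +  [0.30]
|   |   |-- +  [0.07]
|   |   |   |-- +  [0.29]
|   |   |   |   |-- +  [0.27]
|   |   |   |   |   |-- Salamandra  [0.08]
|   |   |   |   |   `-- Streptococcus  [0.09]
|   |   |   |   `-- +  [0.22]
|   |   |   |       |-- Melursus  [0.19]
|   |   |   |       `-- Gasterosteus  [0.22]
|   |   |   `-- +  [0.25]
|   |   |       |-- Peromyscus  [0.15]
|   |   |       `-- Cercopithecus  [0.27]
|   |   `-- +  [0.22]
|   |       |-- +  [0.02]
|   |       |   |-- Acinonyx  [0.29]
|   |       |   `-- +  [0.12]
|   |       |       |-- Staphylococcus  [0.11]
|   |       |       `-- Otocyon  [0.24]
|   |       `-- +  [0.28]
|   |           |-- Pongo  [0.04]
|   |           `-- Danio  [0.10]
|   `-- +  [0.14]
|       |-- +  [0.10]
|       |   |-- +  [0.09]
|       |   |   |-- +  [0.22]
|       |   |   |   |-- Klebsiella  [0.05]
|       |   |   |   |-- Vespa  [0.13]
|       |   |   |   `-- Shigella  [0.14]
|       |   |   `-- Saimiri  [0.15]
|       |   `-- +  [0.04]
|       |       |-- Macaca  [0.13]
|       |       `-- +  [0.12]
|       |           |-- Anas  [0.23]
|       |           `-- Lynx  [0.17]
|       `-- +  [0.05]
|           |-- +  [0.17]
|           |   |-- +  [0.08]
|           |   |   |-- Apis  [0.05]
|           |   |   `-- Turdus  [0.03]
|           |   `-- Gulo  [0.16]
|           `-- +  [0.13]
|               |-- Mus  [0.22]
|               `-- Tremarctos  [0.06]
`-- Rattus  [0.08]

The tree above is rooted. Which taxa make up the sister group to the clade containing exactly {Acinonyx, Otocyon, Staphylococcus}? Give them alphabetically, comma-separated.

The clade containing exactly {Acinonyx, Otocyon, Staphylococcus} attaches to the tree at the node subtending ((Acinonyx,(Staphylococcus,Otocyon)),(Pongo,Danio)).
The other lineage descending from that same node — the sister group — is (Pongo,Danio); its 2 tips in alphabetical order are the answer.

Danio, Pongo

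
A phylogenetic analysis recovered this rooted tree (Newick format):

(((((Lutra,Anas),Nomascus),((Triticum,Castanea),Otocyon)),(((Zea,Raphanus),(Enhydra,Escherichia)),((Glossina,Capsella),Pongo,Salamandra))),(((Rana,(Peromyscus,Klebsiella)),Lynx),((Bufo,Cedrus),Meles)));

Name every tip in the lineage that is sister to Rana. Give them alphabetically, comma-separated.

Rana attaches to the tree at the node subtending (Rana,(Peromyscus,Klebsiella)).
The other lineage descending from that same node — the sister group — is (Peromyscus,Klebsiella); its 2 tips in alphabetical order are the answer.

Klebsiella, Peromyscus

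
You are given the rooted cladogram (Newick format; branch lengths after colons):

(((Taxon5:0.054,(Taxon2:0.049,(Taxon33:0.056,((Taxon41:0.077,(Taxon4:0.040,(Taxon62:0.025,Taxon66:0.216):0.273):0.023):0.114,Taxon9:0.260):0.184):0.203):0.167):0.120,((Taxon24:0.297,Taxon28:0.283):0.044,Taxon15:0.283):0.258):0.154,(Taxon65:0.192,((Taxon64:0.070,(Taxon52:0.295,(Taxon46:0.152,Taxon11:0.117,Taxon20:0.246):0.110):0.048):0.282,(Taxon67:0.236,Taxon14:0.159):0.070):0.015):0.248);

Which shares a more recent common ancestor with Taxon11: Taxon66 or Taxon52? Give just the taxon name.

The MRCA of Taxon11 and Taxon52 subtends (Taxon52,(Taxon46,Taxon11,Taxon20)) (4 taxa).
The MRCA of Taxon11 and Taxon66 is the root, subtending the entire tree (19 taxa).
The first is nested inside the second, so Taxon11 shares a more recent common ancestor with Taxon52.

Taxon52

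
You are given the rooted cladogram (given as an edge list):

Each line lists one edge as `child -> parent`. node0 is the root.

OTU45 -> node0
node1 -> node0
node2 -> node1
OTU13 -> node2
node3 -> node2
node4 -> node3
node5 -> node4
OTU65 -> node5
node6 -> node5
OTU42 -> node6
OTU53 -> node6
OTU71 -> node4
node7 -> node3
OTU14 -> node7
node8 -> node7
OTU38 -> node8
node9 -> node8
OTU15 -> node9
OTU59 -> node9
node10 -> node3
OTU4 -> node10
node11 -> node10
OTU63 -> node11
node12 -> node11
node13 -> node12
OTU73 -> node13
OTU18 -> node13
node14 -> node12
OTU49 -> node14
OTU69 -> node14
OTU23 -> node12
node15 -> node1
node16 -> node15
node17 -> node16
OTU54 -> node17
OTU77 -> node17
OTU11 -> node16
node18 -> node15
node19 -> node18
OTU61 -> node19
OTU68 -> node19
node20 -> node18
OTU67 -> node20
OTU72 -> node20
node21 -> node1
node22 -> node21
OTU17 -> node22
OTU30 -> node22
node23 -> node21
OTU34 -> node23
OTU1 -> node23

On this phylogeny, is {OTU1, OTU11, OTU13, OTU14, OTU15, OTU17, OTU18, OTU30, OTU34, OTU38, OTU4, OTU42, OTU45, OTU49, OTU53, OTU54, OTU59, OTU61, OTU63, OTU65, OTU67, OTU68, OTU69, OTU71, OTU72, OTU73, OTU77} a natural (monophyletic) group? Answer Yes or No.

The MRCA of the listed taxa is the root, so the smallest clade containing them is the whole tree.
That clade also contains OTU23, which is not in the proposed group, so the group is not monophyletic.

No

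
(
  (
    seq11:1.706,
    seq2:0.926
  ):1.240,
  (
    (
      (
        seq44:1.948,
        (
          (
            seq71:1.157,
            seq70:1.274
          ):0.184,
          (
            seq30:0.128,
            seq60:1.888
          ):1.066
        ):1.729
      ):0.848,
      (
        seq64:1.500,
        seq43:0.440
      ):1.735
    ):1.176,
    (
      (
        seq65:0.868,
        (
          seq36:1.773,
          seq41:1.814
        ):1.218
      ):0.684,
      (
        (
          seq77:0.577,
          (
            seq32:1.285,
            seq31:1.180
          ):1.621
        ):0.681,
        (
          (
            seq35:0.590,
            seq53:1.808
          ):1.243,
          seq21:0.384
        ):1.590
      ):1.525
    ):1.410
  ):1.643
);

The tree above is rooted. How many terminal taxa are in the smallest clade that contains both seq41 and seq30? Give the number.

The MRCA of seq41 and seq30 is the node subtending (((seq44,((seq71,seq70),(seq30,seq60))),(seq64,seq43)),((seq65,(seq36,seq41)),((seq77,(seq32,seq31)),((seq35,seq53),seq21)))).
That clade contains 16 terminal taxa: seq21, seq30, seq31, seq32, seq35, seq36, seq41, seq43, seq44, seq53, seq60, seq64, seq65, seq70, seq71, seq77.

16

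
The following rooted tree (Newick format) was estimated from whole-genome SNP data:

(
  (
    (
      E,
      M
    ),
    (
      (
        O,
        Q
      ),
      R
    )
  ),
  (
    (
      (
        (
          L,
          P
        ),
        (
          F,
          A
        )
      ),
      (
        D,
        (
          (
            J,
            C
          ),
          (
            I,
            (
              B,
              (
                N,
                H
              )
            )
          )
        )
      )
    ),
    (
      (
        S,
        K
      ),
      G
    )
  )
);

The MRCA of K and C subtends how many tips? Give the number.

The MRCA of K and C is the node subtending ((((L,P),(F,A)),(D,((J,C),(I,(B,(N,H)))))),((S,K),G)).
That clade contains 14 terminal taxa: A, B, C, D, F, G, H, I, J, K, L, N, P, S.

14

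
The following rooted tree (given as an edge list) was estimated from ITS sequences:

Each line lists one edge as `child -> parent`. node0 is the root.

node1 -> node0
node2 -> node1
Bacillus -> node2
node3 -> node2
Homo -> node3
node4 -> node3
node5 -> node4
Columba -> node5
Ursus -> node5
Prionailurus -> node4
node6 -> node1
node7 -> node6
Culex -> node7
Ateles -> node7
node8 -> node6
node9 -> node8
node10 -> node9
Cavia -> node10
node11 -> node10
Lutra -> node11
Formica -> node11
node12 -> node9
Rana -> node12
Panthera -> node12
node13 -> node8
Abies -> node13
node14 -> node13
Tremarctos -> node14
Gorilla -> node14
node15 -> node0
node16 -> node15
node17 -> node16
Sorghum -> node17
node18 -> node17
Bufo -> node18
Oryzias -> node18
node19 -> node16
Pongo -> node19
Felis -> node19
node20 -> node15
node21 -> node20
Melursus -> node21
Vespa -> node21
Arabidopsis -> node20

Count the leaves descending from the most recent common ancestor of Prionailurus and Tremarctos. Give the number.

15

The MRCA of Prionailurus and Tremarctos is the node subtending ((Bacillus,(Homo,((Columba,Ursus),Prionailurus))),((Culex,Ateles),(((Cavia,(Lutra,Formica)),(Rana,Panthera)),(Abies,(Tremarctos,Gorilla))))).
That clade contains 15 terminal taxa: Abies, Ateles, Bacillus, Cavia, Columba, Culex, Formica, Gorilla, Homo, Lutra, Panthera, Prionailurus, Rana, Tremarctos, Ursus.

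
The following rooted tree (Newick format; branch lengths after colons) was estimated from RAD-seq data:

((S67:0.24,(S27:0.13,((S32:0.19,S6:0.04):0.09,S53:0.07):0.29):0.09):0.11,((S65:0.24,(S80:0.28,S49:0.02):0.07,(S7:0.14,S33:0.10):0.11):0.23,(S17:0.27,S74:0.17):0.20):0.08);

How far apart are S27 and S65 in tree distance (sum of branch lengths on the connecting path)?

0.88

The path runs S27 → … → MRCA → … → S65; the MRCA is the root of the tree.
Branch lengths along that path: 0.13 + 0.09 + 0.11 + 0.08 + 0.23 + 0.24 = 0.88.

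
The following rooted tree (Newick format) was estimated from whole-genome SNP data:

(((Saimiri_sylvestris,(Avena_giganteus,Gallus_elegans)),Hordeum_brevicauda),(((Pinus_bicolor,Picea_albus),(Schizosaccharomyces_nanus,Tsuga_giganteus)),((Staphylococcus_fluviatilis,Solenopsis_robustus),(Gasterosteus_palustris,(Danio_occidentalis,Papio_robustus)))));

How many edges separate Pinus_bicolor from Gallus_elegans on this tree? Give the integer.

8

The MRCA of Pinus_bicolor and Gallus_elegans is the root of the tree.
From Pinus_bicolor up to that node: 4 branches. From Gallus_elegans up to the same node: 4 branches. Total: 4 + 4 = 8.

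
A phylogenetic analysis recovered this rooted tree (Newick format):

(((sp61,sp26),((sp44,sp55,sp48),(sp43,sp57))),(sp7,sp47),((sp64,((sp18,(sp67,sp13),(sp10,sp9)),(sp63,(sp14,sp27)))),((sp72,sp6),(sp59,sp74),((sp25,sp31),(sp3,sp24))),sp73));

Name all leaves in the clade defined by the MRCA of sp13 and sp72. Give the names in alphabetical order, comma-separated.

sp10, sp13, sp14, sp18, sp24, sp25, sp27, sp3, sp31, sp59, sp6, sp63, sp64, sp67, sp72, sp73, sp74, sp9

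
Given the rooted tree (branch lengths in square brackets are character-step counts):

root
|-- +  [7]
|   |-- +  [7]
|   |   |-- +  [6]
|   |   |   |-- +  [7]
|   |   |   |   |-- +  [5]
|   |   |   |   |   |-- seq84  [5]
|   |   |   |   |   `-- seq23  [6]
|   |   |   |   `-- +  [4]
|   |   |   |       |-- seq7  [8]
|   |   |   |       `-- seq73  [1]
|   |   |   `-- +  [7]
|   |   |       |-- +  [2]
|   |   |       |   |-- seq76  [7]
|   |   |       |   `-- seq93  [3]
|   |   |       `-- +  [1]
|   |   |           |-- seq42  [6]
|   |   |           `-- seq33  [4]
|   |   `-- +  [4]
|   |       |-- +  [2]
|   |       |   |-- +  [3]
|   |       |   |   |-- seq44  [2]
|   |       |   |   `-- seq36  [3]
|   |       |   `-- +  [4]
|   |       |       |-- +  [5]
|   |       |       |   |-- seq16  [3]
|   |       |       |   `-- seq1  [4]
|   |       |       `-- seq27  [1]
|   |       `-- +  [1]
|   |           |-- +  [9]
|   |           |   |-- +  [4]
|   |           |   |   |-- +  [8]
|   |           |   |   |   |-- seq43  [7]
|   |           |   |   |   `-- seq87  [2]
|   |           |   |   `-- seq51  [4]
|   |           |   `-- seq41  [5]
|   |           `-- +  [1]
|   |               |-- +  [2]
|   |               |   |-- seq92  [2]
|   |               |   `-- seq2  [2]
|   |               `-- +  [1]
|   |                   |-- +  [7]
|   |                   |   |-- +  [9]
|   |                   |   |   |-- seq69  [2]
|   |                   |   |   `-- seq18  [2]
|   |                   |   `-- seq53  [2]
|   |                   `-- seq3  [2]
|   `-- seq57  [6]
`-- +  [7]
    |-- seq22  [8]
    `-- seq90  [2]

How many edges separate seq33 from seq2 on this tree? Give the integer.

The MRCA of seq33 and seq2 is the node subtending ((((seq84,seq23),(seq7,seq73)),((seq76,seq93),(seq42,seq33))),(((seq44,seq36),((seq16,seq1),seq27)),((((seq43,seq87),seq51),seq41),((seq92,seq2),(((seq69,seq18),seq53),seq3))))).
From seq33 up to that node: 4 branches. From seq2 up to the same node: 5 branches. Total: 4 + 5 = 9.

9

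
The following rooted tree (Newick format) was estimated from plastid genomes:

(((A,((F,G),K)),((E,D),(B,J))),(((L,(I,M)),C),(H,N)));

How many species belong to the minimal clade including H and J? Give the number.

The MRCA of H and J is the root, so the clade is the entire tree.
That clade contains 14 terminal taxa: A, B, C, D, E, F, G, H, I, J, K, L, M, N.

14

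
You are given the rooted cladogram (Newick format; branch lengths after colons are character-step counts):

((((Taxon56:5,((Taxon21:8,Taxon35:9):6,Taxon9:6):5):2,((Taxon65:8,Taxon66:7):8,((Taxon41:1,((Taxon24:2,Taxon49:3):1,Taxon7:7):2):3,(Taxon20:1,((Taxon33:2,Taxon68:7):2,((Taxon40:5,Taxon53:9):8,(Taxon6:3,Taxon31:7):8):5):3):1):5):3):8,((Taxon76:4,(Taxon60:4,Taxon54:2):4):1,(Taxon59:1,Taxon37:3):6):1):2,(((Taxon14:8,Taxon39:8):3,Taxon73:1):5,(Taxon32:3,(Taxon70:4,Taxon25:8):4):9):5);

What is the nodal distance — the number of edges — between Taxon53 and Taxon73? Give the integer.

12

The MRCA of Taxon53 and Taxon73 is the root of the tree.
From Taxon53 up to that node: 9 branches. From Taxon73 up to the same node: 3 branches. Total: 9 + 3 = 12.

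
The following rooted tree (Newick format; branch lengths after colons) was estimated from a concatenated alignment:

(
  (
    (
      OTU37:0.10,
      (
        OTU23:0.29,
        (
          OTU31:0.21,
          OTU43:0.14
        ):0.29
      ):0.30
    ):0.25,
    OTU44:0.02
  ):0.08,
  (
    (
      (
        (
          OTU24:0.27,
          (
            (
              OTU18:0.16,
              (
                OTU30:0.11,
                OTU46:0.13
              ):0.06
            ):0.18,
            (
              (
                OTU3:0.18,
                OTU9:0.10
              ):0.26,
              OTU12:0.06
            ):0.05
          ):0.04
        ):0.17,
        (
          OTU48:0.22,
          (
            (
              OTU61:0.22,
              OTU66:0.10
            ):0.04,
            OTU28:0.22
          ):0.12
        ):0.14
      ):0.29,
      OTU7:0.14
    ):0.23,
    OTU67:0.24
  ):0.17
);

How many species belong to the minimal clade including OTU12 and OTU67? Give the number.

13

The MRCA of OTU12 and OTU67 is the node subtending ((((OTU24,((OTU18,(OTU30,OTU46)),((OTU3,OTU9),OTU12))),(OTU48,((OTU61,OTU66),OTU28))),OTU7),OTU67).
That clade contains 13 terminal taxa: OTU12, OTU18, OTU24, OTU28, OTU3, OTU30, OTU46, OTU48, OTU61, OTU66, OTU67, OTU7, OTU9.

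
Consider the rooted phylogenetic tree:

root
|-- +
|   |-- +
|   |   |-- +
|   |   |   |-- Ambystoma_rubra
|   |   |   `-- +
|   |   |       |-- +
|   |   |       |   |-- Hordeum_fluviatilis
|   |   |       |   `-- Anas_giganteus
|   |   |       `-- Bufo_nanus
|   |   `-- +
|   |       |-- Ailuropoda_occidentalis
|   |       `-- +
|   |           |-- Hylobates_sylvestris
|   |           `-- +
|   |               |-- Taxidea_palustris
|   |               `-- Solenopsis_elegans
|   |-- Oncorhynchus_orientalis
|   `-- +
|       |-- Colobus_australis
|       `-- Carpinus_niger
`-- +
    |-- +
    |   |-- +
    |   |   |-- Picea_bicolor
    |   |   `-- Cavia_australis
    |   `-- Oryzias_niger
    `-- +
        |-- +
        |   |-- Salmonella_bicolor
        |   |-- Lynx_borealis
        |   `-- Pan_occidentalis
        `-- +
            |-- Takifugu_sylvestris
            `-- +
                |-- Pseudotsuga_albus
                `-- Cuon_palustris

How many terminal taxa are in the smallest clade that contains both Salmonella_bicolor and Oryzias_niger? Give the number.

9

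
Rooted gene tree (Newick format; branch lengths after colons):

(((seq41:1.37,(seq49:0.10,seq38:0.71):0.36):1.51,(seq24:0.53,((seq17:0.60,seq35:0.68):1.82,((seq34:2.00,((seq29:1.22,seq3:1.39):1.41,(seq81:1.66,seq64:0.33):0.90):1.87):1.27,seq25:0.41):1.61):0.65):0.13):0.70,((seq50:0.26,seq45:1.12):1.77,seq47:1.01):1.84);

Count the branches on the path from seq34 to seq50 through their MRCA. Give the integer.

9

The MRCA of seq34 and seq50 is the root of the tree.
From seq34 up to that node: 6 branches. From seq50 up to the same node: 3 branches. Total: 6 + 3 = 9.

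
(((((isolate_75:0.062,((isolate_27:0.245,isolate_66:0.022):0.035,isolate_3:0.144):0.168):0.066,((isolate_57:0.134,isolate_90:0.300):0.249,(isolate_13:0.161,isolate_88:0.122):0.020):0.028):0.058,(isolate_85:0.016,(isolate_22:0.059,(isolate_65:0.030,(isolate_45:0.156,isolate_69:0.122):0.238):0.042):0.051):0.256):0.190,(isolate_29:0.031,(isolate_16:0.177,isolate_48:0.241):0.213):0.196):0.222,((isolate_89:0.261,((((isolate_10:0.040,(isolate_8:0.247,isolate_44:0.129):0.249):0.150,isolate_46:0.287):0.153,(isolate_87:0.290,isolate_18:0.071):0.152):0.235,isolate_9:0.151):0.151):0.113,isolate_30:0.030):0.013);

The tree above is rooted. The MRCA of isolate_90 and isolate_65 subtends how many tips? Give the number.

The MRCA of isolate_90 and isolate_65 is the node subtending (((isolate_75,((isolate_27,isolate_66),isolate_3)),((isolate_57,isolate_90),(isolate_13,isolate_88))),(isolate_85,(isolate_22,(isolate_65,(isolate_45,isolate_69))))).
That clade contains 13 terminal taxa: isolate_13, isolate_22, isolate_27, isolate_3, isolate_45, isolate_57, isolate_65, isolate_66, isolate_69, isolate_75, isolate_85, isolate_88, isolate_90.

13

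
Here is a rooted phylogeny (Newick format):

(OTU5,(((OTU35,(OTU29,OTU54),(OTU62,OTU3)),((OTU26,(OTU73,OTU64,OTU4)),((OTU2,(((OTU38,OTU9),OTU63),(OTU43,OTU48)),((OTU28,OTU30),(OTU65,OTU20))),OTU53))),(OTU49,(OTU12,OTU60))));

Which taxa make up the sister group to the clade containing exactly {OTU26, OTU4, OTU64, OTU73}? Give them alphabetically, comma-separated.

The clade containing exactly {OTU26, OTU4, OTU64, OTU73} attaches to the tree at the node subtending ((OTU26,(OTU73,OTU64,OTU4)),((OTU2,(((OTU38,OTU9),OTU63),(OTU43,OTU48)),((OTU28,OTU30),(OTU65,OTU20))),OTU53)).
The other lineage descending from that same node — the sister group — is ((OTU2,(((OTU38,OTU9),OTU63),(OTU43,OTU48)),((OTU28,OTU30),(OTU65,OTU20))),OTU53); its 11 tips in alphabetical order are the answer.

OTU2, OTU20, OTU28, OTU30, OTU38, OTU43, OTU48, OTU53, OTU63, OTU65, OTU9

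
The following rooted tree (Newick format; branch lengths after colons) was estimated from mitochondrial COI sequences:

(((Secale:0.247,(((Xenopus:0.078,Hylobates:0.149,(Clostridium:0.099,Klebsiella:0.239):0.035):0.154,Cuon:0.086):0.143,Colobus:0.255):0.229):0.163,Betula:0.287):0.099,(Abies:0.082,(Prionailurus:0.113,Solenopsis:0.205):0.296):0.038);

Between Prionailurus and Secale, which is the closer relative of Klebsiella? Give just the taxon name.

The MRCA of Klebsiella and Secale subtends (Secale,(((Xenopus,Hylobates,(Clostridium,Klebsiella)),Cuon),Colobus)) (7 taxa).
The MRCA of Klebsiella and Prionailurus is the root, subtending the entire tree (11 taxa).
The first is nested inside the second, so Klebsiella shares a more recent common ancestor with Secale.

Secale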